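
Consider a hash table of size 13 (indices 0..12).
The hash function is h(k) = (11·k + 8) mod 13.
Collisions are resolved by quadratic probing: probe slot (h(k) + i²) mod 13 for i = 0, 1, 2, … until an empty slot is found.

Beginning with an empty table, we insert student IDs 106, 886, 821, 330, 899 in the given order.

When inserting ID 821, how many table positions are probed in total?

106 hashes to 4; slot 4 is free → place at 4.
886 hashes to 4; 4 taken → place at 5.
821 hashes to 4; 4,5 taken → place at 8.
330 hashes to 11; slot 11 is free → place at 11.
899 hashes to 4; 4,5,8 taken → place at 0.
Table: [899, -, -, -, 106, 886, -, -, 821, -, -, 330, -]

3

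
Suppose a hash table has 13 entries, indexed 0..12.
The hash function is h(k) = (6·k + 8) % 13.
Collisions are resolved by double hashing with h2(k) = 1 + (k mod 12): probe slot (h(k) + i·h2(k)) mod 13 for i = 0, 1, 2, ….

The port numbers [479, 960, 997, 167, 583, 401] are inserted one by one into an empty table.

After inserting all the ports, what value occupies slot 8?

479 hashes to 9; slot 9 is free => place at 9.
960 hashes to 9, h2=1; 9 taken => place at 10.
997 hashes to 10, h2=2; 10 taken => place at 12.
167 hashes to 9, h2=12; 9 taken => place at 8.
583 hashes to 9, h2=8; 9 taken => place at 4.
401 hashes to 9, h2=6; 9 taken => place at 2.
Table: [., ., 401, ., 583, ., ., ., 167, 479, 960, ., 997]

167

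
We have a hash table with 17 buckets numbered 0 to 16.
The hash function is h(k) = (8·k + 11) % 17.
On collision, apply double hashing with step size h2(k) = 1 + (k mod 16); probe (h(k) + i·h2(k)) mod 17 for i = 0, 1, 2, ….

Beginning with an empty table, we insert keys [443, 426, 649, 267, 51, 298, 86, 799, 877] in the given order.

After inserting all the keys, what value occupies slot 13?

443 hashes to 2; slot 2 is free → place at 2.
426 hashes to 2, h2=11; 2 taken → place at 13.
649 hashes to 1; slot 1 is free → place at 1.
267 hashes to 5; slot 5 is free → place at 5.
51 hashes to 11; slot 11 is free → place at 11.
298 hashes to 15; slot 15 is free → place at 15.
86 hashes to 2, h2=7; 2 taken → place at 9.
799 hashes to 11, h2=16; 11 taken → place at 10.
877 hashes to 6; slot 6 is free → place at 6.
Table: [-, 649, 443, -, -, 267, 877, -, -, 86, 799, 51, -, 426, -, 298, -]

426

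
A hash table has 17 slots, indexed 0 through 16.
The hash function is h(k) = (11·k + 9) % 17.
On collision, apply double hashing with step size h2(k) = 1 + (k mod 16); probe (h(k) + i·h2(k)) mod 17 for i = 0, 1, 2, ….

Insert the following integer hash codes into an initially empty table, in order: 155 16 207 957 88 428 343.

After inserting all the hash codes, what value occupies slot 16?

155 hashes to 14; slot 14 is free → place at 14.
16 hashes to 15; slot 15 is free → place at 15.
207 hashes to 8; slot 8 is free → place at 8.
957 hashes to 13; slot 13 is free → place at 13.
88 hashes to 8, h2=9; 8 taken → place at 0.
428 hashes to 8, h2=13; 8 taken → place at 4.
343 hashes to 8, h2=8; 8 taken → place at 16.
Table: [88, —, —, —, 428, —, —, —, 207, —, —, —, —, 957, 155, 16, 343]

343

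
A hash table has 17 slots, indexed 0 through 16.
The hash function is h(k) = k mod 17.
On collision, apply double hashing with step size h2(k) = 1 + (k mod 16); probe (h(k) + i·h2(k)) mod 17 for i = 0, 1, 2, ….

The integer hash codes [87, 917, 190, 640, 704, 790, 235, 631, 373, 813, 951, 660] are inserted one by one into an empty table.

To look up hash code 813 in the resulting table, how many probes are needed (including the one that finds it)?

87 hashes to 2; slot 2 is free → place at 2.
917 hashes to 16; slot 16 is free → place at 16.
190 hashes to 3; slot 3 is free → place at 3.
640 hashes to 11; slot 11 is free → place at 11.
704 hashes to 7; slot 7 is free → place at 7.
790 hashes to 8; slot 8 is free → place at 8.
235 hashes to 14; slot 14 is free → place at 14.
631 hashes to 2, h2=8; 2 taken → place at 10.
373 hashes to 16, h2=6; 16 taken → place at 5.
813 hashes to 14, h2=14; 14,11,8,5,2,16 taken → place at 13.
951 hashes to 16, h2=8; 16,7 taken → place at 15.
660 hashes to 14, h2=5; 14,2,7 taken → place at 12.
Table: [_, _, 87, 190, _, 373, _, 704, 790, _, 631, 640, 660, 813, 235, 951, 917]
Lookup 813: h=14, h2=14, probe 14,11,8,5,2,16,13 → found at 13.

7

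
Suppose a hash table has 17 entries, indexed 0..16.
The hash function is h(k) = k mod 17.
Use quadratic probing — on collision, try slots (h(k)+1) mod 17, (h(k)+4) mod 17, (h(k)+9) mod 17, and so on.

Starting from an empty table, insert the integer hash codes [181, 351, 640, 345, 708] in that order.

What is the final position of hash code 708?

181 hashes to 11; slot 11 is free → place at 11.
351 hashes to 11; 11 taken → place at 12.
640 hashes to 11; 11,12 taken → place at 15.
345 hashes to 5; slot 5 is free → place at 5.
708 hashes to 11; 11,12,15 taken → place at 3.
Table: [., ., ., 708, ., 345, ., ., ., ., ., 181, 351, ., ., 640, .]

3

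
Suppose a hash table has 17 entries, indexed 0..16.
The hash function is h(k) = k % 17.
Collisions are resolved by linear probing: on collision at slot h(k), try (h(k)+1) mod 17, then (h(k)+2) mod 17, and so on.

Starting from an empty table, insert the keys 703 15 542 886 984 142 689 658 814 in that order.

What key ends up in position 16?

Insert 703: h=6, slot 6 empty → index 6.
Insert 15: h=15, slot 15 empty → index 15.
Insert 542: h=15, slot 15 occupied → index 16.
Insert 886: h=2, slot 2 empty → index 2.
Insert 984: h=15, slots 15,16 occupied → index 0.
Insert 142: h=6, slot 6 occupied → index 7.
Insert 689: h=9, slot 9 empty → index 9.
Insert 658: h=12, slot 12 empty → index 12.
Insert 814: h=15, slots 15,16,0 occupied → index 1.
Table: [984, 814, 886, ∅, ∅, ∅, 703, 142, ∅, 689, ∅, ∅, 658, ∅, ∅, 15, 542]

542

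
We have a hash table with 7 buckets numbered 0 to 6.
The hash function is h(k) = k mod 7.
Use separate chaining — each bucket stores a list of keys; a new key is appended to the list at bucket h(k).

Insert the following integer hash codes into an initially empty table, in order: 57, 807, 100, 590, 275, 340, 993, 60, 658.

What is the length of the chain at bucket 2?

4

Insert 57: h=1, bucket 1 empty → new chain.
Insert 807: h=2, bucket 2 empty → new chain.
Insert 100: h=2, bucket 2 nonempty → append to chain.
Insert 590: h=2, bucket 2 nonempty → append to chain.
Insert 275: h=2, bucket 2 nonempty → append to chain.
Insert 340: h=4, bucket 4 empty → new chain.
Insert 993: h=6, bucket 6 empty → new chain.
Insert 60: h=4, bucket 4 nonempty → append to chain.
Insert 658: h=0, bucket 0 empty → new chain.
Final buckets:
0: 658
1: 57
2: 807 -> 100 -> 590 -> 275
3: -
4: 340 -> 60
5: -
6: 993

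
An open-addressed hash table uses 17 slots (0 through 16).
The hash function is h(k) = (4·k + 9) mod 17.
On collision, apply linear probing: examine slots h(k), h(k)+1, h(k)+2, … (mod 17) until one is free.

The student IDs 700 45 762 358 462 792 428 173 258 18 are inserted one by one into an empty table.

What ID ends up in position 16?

18

Insert 700: h=4, slot 4 empty → index 4.
Insert 45: h=2, slot 2 empty → index 2.
Insert 762: h=14, slot 14 empty → index 14.
Insert 358: h=13, slot 13 empty → index 13.
Insert 462: h=4, slot 4 occupied → index 5.
Insert 792: h=15, slot 15 empty → index 15.
Insert 428: h=4, slots 4,5 occupied → index 6.
Insert 173: h=4, slots 4,5,6 occupied → index 7.
Insert 258: h=4, slots 4,5,6,7 occupied → index 8.
Insert 18: h=13, slots 13,14,15 occupied → index 16.
Table: [—, —, 45, —, 700, 462, 428, 173, 258, —, —, —, —, 358, 762, 792, 18]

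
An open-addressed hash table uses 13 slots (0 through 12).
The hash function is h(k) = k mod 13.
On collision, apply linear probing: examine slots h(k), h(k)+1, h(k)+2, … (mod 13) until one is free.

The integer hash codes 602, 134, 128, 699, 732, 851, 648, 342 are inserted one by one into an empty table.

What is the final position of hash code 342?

602 hashes to 4; slot 4 is free → place at 4.
134 hashes to 4; 4 taken → place at 5.
128 hashes to 11; slot 11 is free → place at 11.
699 hashes to 10; slot 10 is free → place at 10.
732 hashes to 4; 4,5 taken → place at 6.
851 hashes to 6; 6 taken → place at 7.
648 hashes to 11; 11 taken → place at 12.
342 hashes to 4; 4,5,6,7 taken → place at 8.
Table: [., ., ., ., 602, 134, 732, 851, 342, ., 699, 128, 648]

8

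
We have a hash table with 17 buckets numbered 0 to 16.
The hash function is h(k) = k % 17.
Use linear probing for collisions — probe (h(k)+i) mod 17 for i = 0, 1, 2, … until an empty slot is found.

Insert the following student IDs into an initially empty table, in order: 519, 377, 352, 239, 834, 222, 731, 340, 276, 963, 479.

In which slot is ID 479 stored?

519 hashes to 9; slot 9 is free → place at 9.
377 hashes to 3; slot 3 is free → place at 3.
352 hashes to 12; slot 12 is free → place at 12.
239 hashes to 1; slot 1 is free → place at 1.
834 hashes to 1; 1 taken → place at 2.
222 hashes to 1; 1,2,3 taken → place at 4.
731 hashes to 0; slot 0 is free → place at 0.
340 hashes to 0; 0,1,2,3,4 taken → place at 5.
276 hashes to 4; 4,5 taken → place at 6.
963 hashes to 11; slot 11 is free → place at 11.
479 hashes to 3; 3,4,5,6 taken → place at 7.
Table: [731, 239, 834, 377, 222, 340, 276, 479, _, 519, _, 963, 352, _, _, _, _]

7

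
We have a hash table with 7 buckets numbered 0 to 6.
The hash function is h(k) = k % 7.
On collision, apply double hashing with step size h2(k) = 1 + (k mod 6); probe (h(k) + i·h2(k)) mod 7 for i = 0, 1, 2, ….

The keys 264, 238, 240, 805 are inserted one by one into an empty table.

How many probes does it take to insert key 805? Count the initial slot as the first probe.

3

264: h=5 => slot 5
238: h=0 => slot 0
240: h=2 => slot 2
805: h=0, h2=2, probe 0,2,4 => slot 4
Table: [238, ∅, 240, ∅, 805, 264, ∅]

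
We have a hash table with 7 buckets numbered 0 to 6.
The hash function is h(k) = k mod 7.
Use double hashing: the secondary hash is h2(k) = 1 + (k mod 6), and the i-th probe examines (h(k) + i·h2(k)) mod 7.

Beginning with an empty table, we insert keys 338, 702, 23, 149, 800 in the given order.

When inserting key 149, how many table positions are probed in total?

3

338 hashes to 2; slot 2 is free → place at 2.
702 hashes to 2, h2=1; 2 taken → place at 3.
23 hashes to 2, h2=6; 2 taken → place at 1.
149 hashes to 2, h2=6; 2,1 taken → place at 0.
800 hashes to 2, h2=3; 2 taken → place at 5.
Table: [149, 23, 338, 702, -, 800, -]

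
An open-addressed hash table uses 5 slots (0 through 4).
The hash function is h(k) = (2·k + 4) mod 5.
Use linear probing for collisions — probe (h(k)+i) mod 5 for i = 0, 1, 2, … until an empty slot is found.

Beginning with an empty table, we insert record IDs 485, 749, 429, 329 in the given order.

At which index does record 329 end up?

0

485: h=4 => slot 4
749: h=2 => slot 2
429: h=2, probe 2,3 => slot 3
329: h=2, probe 2,3,4,0 => slot 0
Table: [329, —, 749, 429, 485]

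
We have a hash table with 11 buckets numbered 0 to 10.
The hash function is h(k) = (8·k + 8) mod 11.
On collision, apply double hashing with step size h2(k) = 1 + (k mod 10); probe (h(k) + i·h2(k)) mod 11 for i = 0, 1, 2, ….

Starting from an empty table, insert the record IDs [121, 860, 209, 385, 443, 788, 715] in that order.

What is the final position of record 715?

Insert 121: h=8, slot 8 empty -> index 8.
Insert 860: h=2, slot 2 empty -> index 2.
Insert 209: h=8, h2=10, slot 8 occupied -> index 7.
Insert 385: h=8, h2=6, slot 8 occupied -> index 3.
Insert 443: h=10, slot 10 empty -> index 10.
Insert 788: h=9, slot 9 empty -> index 9.
Insert 715: h=8, h2=6, slots 8,3,9 occupied -> index 4.
Table: [., ., 860, 385, 715, ., ., 209, 121, 788, 443]

4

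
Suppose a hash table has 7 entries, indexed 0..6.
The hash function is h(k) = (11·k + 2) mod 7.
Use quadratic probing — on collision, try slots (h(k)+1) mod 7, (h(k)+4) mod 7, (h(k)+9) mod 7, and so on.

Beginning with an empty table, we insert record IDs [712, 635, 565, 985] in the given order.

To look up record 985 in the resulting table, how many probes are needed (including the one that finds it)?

4

712: h=1 → slot 1
635: h=1, probe 1,2 → slot 2
565: h=1, probe 1,2,5 → slot 5
985: h=1, probe 1,2,5,3 → slot 3
Table: [-, 712, 635, 985, -, 565, -]
Lookup 985: h=1, probe 1,2,5,3 → found at 3.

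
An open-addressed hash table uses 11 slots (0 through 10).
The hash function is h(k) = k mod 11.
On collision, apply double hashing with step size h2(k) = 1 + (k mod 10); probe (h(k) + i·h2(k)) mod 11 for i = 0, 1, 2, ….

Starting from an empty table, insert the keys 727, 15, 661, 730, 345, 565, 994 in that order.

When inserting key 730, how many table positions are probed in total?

727 hashes to 1; slot 1 is free -> place at 1.
15 hashes to 4; slot 4 is free -> place at 4.
661 hashes to 1, h2=2; 1 taken -> place at 3.
730 hashes to 4, h2=1; 4 taken -> place at 5.
345 hashes to 4, h2=6; 4 taken -> place at 10.
565 hashes to 4, h2=6; 4,10,5 taken -> place at 0.
994 hashes to 4, h2=5; 4 taken -> place at 9.
Table: [565, 727, —, 661, 15, 730, —, —, —, 994, 345]

2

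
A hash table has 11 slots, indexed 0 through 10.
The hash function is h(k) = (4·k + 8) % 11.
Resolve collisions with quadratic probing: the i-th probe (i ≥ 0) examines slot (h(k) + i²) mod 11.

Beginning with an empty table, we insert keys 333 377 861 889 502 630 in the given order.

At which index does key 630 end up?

7

Insert 333: h=9, slot 9 empty -> index 9.
Insert 377: h=9, slot 9 occupied -> index 10.
Insert 861: h=9, slots 9,10 occupied -> index 2.
Insert 889: h=0, slot 0 empty -> index 0.
Insert 502: h=3, slot 3 empty -> index 3.
Insert 630: h=9, slots 9,10,2 occupied -> index 7.
Table: [889, -, 861, 502, -, -, -, 630, -, 333, 377]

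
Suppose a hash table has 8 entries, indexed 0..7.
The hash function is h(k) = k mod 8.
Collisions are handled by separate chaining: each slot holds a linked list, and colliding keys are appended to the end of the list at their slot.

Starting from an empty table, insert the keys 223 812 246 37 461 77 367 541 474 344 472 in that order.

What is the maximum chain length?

223 → bucket 7
812 → bucket 4
246 → bucket 6
37 → bucket 5
461 → bucket 5 (collision)
77 → bucket 5 (collision)
367 → bucket 7 (collision)
541 → bucket 5 (collision)
474 → bucket 2
344 → bucket 0
472 → bucket 0 (collision)
Final buckets:
0: 344 -> 472
1: -
2: 474
3: -
4: 812
5: 37 -> 461 -> 77 -> 541
6: 246
7: 223 -> 367

4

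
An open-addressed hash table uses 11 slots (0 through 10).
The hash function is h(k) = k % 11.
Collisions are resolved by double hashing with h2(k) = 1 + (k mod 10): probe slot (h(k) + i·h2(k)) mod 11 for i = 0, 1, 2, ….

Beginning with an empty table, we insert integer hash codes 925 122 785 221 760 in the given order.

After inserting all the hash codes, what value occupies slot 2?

925: h=1 => slot 1
122: h=1, h2=3, probe 1,4 => slot 4
785: h=4, h2=6, probe 4,10 => slot 10
221: h=1, h2=2, probe 1,3 => slot 3
760: h=1, h2=1, probe 1,2 => slot 2
Table: [—, 925, 760, 221, 122, —, —, —, —, —, 785]

760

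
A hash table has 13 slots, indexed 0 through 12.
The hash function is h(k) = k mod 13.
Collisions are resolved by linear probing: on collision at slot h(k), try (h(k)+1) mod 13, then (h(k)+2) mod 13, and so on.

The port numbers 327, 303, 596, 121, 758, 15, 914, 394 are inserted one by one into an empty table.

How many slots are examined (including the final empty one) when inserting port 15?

2

327: h=2 -> slot 2
303: h=4 -> slot 4
596: h=11 -> slot 11
121: h=4, probe 4,5 -> slot 5
758: h=4, probe 4,5,6 -> slot 6
15: h=2, probe 2,3 -> slot 3
914: h=4, probe 4,5,6,7 -> slot 7
394: h=4, probe 4,5,6,7,8 -> slot 8
Table: [-, -, 327, 15, 303, 121, 758, 914, 394, -, -, 596, -]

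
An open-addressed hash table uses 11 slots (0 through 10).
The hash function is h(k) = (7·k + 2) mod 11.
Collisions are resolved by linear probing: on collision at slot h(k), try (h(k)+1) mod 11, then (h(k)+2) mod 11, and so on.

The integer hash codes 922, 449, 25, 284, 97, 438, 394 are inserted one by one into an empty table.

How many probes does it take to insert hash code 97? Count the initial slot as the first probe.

5

922: h=10 → slot 10
449: h=10, probe 10,0 → slot 0
25: h=1 → slot 1
284: h=10, probe 10,0,1,2 → slot 2
97: h=10, probe 10,0,1,2,3 → slot 3
438: h=10, probe 10,0,1,2,3,4 → slot 4
394: h=10, probe 10,0,1,2,3,4,5 → slot 5
Table: [449, 25, 284, 97, 438, 394, _, _, _, _, 922]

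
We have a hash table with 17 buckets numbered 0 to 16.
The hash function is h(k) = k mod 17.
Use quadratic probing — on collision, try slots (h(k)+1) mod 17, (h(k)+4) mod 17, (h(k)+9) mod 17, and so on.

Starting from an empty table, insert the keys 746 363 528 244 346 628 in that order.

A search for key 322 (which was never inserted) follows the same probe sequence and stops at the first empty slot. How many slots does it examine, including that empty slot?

2

746: h=15 => slot 15
363: h=6 => slot 6
528: h=1 => slot 1
244: h=6, probe 6,7 => slot 7
346: h=6, probe 6,7,10 => slot 10
628: h=16 => slot 16
Table: [., 528, ., ., ., ., 363, 244, ., ., 346, ., ., ., ., 746, 628]
Lookup 322: h=16, probe 16,0 → slot 0 empty, not found.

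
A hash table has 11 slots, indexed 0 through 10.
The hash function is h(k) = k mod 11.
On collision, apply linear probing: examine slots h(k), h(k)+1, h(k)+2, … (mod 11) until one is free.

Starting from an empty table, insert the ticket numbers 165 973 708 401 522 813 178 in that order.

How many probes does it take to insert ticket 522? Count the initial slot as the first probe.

165 hashes to 0; slot 0 is free → place at 0.
973 hashes to 5; slot 5 is free → place at 5.
708 hashes to 4; slot 4 is free → place at 4.
401 hashes to 5; 5 taken → place at 6.
522 hashes to 5; 5,6 taken → place at 7.
813 hashes to 10; slot 10 is free → place at 10.
178 hashes to 2; slot 2 is free → place at 2.
Table: [165, ∅, 178, ∅, 708, 973, 401, 522, ∅, ∅, 813]

3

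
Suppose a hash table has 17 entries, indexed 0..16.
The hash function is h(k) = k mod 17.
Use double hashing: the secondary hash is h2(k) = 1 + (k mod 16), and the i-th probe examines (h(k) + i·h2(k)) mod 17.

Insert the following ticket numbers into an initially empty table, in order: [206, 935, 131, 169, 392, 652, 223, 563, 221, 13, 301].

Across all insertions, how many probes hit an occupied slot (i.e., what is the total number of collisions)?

Insert 206: h=2, slot 2 empty => index 2.
Insert 935: h=0, slot 0 empty => index 0.
Insert 131: h=12, slot 12 empty => index 12.
Insert 169: h=16, slot 16 empty => index 16.
Insert 392: h=1, slot 1 empty => index 1.
Insert 652: h=6, slot 6 empty => index 6.
Insert 223: h=2, h2=16, slots 2,1,0,16 occupied => index 15.
Insert 563: h=2, h2=4, slots 2,6 occupied => index 10.
Insert 221: h=0, h2=14, slot 0 occupied => index 14.
Insert 13: h=13, slot 13 empty => index 13.
Insert 301: h=12, h2=14, slot 12 occupied => index 9.
Table: [935, 392, 206, —, —, —, 652, —, —, 301, 563, —, 131, 13, 221, 223, 169]

8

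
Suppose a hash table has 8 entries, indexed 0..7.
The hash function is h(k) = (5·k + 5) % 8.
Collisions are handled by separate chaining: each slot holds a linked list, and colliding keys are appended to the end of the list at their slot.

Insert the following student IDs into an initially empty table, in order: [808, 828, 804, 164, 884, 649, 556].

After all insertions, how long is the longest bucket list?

5

Insert 808: h=5, bucket 5 empty → new chain.
Insert 828: h=1, bucket 1 empty → new chain.
Insert 804: h=1, bucket 1 nonempty → append to chain.
Insert 164: h=1, bucket 1 nonempty → append to chain.
Insert 884: h=1, bucket 1 nonempty → append to chain.
Insert 649: h=2, bucket 2 empty → new chain.
Insert 556: h=1, bucket 1 nonempty → append to chain.
Final buckets:
0: ∅
1: 828 -> 804 -> 164 -> 884 -> 556
2: 649
3: ∅
4: ∅
5: 808
6: ∅
7: ∅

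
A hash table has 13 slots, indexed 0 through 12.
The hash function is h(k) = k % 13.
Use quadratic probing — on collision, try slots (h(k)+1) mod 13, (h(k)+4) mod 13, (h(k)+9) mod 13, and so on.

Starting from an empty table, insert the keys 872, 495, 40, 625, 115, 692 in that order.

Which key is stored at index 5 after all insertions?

872 hashes to 1; slot 1 is free => place at 1.
495 hashes to 1; 1 taken => place at 2.
40 hashes to 1; 1,2 taken => place at 5.
625 hashes to 1; 1,2,5 taken => place at 10.
115 hashes to 11; slot 11 is free => place at 11.
692 hashes to 3; slot 3 is free => place at 3.
Table: [-, 872, 495, 692, -, 40, -, -, -, -, 625, 115, -]

40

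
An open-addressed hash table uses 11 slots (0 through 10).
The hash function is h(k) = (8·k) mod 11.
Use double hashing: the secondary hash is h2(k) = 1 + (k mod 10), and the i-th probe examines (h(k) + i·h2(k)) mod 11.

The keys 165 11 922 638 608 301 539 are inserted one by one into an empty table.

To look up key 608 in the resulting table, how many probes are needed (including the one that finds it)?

4

Insert 165: h=0, slot 0 empty => index 0.
Insert 11: h=0, h2=2, slot 0 occupied => index 2.
Insert 922: h=6, slot 6 empty => index 6.
Insert 638: h=0, h2=9, slot 0 occupied => index 9.
Insert 608: h=2, h2=9, slots 2,0,9 occupied => index 7.
Insert 301: h=10, slot 10 empty => index 10.
Insert 539: h=0, h2=10, slots 0,10,9 occupied => index 8.
Table: [165, ., 11, ., ., ., 922, 608, 539, 638, 301]
Lookup 608: h=2, h2=9, probe 2,0,9,7 → found at 7.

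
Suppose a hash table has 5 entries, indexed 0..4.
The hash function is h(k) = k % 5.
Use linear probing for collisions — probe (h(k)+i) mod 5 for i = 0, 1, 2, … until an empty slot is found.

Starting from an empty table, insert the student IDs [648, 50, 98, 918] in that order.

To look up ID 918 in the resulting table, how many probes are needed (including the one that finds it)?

4

648: h=3 -> slot 3
50: h=0 -> slot 0
98: h=3, probe 3,4 -> slot 4
918: h=3, probe 3,4,0,1 -> slot 1
Table: [50, 918, _, 648, 98]
Lookup 918: h=3, probe 3,4,0,1 → found at 1.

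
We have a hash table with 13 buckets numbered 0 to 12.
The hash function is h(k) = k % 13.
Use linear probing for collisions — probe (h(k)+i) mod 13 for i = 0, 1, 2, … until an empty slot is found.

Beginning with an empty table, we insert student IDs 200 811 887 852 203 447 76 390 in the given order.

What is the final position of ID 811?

6

200 hashes to 5; slot 5 is free => place at 5.
811 hashes to 5; 5 taken => place at 6.
887 hashes to 3; slot 3 is free => place at 3.
852 hashes to 7; slot 7 is free => place at 7.
203 hashes to 8; slot 8 is free => place at 8.
447 hashes to 5; 5,6,7,8 taken => place at 9.
76 hashes to 11; slot 11 is free => place at 11.
390 hashes to 0; slot 0 is free => place at 0.
Table: [390, ∅, ∅, 887, ∅, 200, 811, 852, 203, 447, ∅, 76, ∅]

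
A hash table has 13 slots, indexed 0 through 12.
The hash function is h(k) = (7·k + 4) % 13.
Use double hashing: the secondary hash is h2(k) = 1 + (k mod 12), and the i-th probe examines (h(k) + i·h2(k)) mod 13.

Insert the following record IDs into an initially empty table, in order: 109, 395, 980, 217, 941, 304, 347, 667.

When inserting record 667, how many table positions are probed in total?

109: h=0 => slot 0
395: h=0, h2=12, probe 0,12 => slot 12
980: h=0, h2=9, probe 0,9 => slot 9
217: h=2 => slot 2
941: h=0, h2=6, probe 0,6 => slot 6
304: h=0, h2=5, probe 0,5 => slot 5
347: h=2, h2=12, probe 2,1 => slot 1
667: h=6, h2=8, probe 6,1,9,4 => slot 4
Table: [109, 347, 217, —, 667, 304, 941, —, —, 980, —, —, 395]

4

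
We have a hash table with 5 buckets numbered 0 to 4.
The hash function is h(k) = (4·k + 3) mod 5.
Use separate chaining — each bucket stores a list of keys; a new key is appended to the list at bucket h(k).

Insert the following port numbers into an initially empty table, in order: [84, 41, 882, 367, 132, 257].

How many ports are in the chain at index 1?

4

Insert 84: h=4, bucket 4 empty → new chain.
Insert 41: h=2, bucket 2 empty → new chain.
Insert 882: h=1, bucket 1 empty → new chain.
Insert 367: h=1, bucket 1 nonempty → append to chain.
Insert 132: h=1, bucket 1 nonempty → append to chain.
Insert 257: h=1, bucket 1 nonempty → append to chain.
Final buckets:
0: _
1: 882 -> 367 -> 132 -> 257
2: 41
3: _
4: 84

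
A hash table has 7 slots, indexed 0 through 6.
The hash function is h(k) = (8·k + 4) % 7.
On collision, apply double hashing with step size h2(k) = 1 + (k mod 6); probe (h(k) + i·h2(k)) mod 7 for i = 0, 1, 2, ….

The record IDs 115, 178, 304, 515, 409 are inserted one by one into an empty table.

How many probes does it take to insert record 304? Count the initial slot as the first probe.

115: h=0 -> slot 0
178: h=0, h2=5, probe 0,5 -> slot 5
304: h=0, h2=5, probe 0,5,3 -> slot 3
515: h=1 -> slot 1
409: h=0, h2=2, probe 0,2 -> slot 2
Table: [115, 515, 409, 304, ., 178, .]

3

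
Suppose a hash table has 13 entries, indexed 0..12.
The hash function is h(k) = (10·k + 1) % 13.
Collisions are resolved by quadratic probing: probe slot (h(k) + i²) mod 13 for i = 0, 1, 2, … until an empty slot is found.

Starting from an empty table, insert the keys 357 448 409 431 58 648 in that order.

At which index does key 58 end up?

5

357: h=9 → slot 9
448: h=9, probe 9,10 → slot 10
409: h=9, probe 9,10,0 → slot 0
431: h=8 → slot 8
58: h=9, probe 9,10,0,5 → slot 5
648: h=7 → slot 7
Table: [409, —, —, —, —, 58, —, 648, 431, 357, 448, —, —]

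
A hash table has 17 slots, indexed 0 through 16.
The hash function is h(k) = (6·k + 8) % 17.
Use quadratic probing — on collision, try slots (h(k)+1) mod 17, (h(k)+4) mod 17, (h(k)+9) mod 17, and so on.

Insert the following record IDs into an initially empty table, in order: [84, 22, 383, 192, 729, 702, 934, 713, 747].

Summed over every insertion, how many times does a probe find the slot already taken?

10

84: h=2 -> slot 2
22: h=4 -> slot 4
383: h=11 -> slot 11
192: h=4, probe 4,5 -> slot 5
729: h=13 -> slot 13
702: h=4, probe 4,5,8 -> slot 8
934: h=2, probe 2,3 -> slot 3
713: h=2, probe 2,3,6 -> slot 6
747: h=2, probe 2,3,6,11,1 -> slot 1
Table: [-, 747, 84, 934, 22, 192, 713, -, 702, -, -, 383, -, 729, -, -, -]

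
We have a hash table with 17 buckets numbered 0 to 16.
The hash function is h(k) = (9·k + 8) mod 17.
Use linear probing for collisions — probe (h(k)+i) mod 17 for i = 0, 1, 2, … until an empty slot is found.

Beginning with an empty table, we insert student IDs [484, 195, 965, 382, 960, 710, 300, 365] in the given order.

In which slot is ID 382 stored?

Insert 484: h=12, slot 12 empty => index 12.
Insert 195: h=12, slot 12 occupied => index 13.
Insert 965: h=6, slot 6 empty => index 6.
Insert 382: h=12, slots 12,13 occupied => index 14.
Insert 960: h=12, slots 12,13,14 occupied => index 15.
Insert 710: h=6, slot 6 occupied => index 7.
Insert 300: h=5, slot 5 empty => index 5.
Insert 365: h=12, slots 12,13,14,15 occupied => index 16.
Table: [., ., ., ., ., 300, 965, 710, ., ., ., ., 484, 195, 382, 960, 365]

14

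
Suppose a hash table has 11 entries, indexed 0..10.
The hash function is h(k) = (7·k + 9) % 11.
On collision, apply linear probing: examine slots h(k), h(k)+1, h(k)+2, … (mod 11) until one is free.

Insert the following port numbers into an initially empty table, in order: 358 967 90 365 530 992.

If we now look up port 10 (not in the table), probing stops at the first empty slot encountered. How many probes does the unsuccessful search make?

358 hashes to 7; slot 7 is free -> place at 7.
967 hashes to 2; slot 2 is free -> place at 2.
90 hashes to 1; slot 1 is free -> place at 1.
365 hashes to 1; 1,2 taken -> place at 3.
530 hashes to 1; 1,2,3 taken -> place at 4.
992 hashes to 1; 1,2,3,4 taken -> place at 5.
Table: [∅, 90, 967, 365, 530, 992, ∅, 358, ∅, ∅, ∅]
Lookup 10: h=2, probe 2,3,4,5,6 → slot 6 empty, not found.

5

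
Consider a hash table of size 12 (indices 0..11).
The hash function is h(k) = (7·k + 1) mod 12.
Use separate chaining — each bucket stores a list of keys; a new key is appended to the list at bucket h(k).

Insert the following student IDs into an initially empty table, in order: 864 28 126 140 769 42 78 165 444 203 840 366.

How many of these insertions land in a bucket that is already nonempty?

5

864 → bucket 1
28 → bucket 5
126 → bucket 7
140 → bucket 9
769 → bucket 8
42 → bucket 7 (collision)
78 → bucket 7 (collision)
165 → bucket 4
444 → bucket 1 (collision)
203 → bucket 6
840 → bucket 1 (collision)
366 → bucket 7 (collision)
Final buckets:
0: _
1: 864 -> 444 -> 840
2: _
3: _
4: 165
5: 28
6: 203
7: 126 -> 42 -> 78 -> 366
8: 769
9: 140
10: _
11: _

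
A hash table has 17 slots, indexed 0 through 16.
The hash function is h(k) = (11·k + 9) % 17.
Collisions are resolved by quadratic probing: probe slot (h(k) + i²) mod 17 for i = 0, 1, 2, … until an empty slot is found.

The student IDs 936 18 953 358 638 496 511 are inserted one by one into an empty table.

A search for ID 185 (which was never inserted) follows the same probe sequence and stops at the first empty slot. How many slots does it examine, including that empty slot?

Insert 936: h=3, slot 3 empty => index 3.
Insert 18: h=3, slot 3 occupied => index 4.
Insert 953: h=3, slots 3,4 occupied => index 7.
Insert 358: h=3, slots 3,4,7 occupied => index 12.
Insert 638: h=6, slot 6 empty => index 6.
Insert 496: h=8, slot 8 empty => index 8.
Insert 511: h=3, slots 3,4,7,12 occupied => index 2.
Table: [_, _, 511, 936, 18, _, 638, 953, 496, _, _, _, 358, _, _, _, _]
Lookup 185: h=4, probe 4,5 → slot 5 empty, not found.

2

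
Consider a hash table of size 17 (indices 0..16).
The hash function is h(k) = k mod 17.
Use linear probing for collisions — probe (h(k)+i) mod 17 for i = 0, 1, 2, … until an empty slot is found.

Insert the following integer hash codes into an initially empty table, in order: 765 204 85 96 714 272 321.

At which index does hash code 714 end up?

3

765: h=0 → slot 0
204: h=0, probe 0,1 → slot 1
85: h=0, probe 0,1,2 → slot 2
96: h=11 → slot 11
714: h=0, probe 0,1,2,3 → slot 3
272: h=0, probe 0,1,2,3,4 → slot 4
321: h=15 → slot 15
Table: [765, 204, 85, 714, 272, _, _, _, _, _, _, 96, _, _, _, 321, _]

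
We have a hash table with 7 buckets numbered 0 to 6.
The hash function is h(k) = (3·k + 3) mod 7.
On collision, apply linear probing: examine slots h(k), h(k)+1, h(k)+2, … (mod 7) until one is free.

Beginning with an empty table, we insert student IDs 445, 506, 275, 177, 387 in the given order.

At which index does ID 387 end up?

445: h=1 -> slot 1
506: h=2 -> slot 2
275: h=2, probe 2,3 -> slot 3
177: h=2, probe 2,3,4 -> slot 4
387: h=2, probe 2,3,4,5 -> slot 5
Table: [., 445, 506, 275, 177, 387, .]

5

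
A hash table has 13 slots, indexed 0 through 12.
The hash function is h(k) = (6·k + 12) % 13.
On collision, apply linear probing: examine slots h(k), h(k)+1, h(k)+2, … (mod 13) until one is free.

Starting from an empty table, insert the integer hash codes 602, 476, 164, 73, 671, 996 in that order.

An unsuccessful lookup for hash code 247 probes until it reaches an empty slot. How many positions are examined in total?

Insert 602: h=10, slot 10 empty → index 10.
Insert 476: h=8, slot 8 empty → index 8.
Insert 164: h=8, slot 8 occupied → index 9.
Insert 73: h=8, slots 8,9,10 occupied → index 11.
Insert 671: h=8, slots 8,9,10,11 occupied → index 12.
Insert 996: h=8, slots 8,9,10,11,12 occupied → index 0.
Table: [996, ∅, ∅, ∅, ∅, ∅, ∅, ∅, 476, 164, 602, 73, 671]
Lookup 247: h=12, probe 12,0,1 → slot 1 empty, not found.

3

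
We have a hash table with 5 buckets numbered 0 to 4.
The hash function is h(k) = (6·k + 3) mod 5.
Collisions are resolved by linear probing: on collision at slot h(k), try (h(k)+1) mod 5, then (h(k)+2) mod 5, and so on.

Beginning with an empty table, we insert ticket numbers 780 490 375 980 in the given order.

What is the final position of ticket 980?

780 hashes to 3; slot 3 is free => place at 3.
490 hashes to 3; 3 taken => place at 4.
375 hashes to 3; 3,4 taken => place at 0.
980 hashes to 3; 3,4,0 taken => place at 1.
Table: [375, 980, _, 780, 490]

1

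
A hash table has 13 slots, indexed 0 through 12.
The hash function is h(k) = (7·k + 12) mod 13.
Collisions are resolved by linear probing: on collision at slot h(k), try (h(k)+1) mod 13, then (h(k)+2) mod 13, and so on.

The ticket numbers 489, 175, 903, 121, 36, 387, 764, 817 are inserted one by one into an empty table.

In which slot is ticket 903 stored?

Insert 489: h=3, slot 3 empty => index 3.
Insert 175: h=2, slot 2 empty => index 2.
Insert 903: h=2, slots 2,3 occupied => index 4.
Insert 121: h=1, slot 1 empty => index 1.
Insert 36: h=4, slot 4 occupied => index 5.
Insert 387: h=4, slots 4,5 occupied => index 6.
Insert 764: h=4, slots 4,5,6 occupied => index 7.
Insert 817: h=11, slot 11 empty => index 11.
Table: [—, 121, 175, 489, 903, 36, 387, 764, —, —, —, 817, —]

4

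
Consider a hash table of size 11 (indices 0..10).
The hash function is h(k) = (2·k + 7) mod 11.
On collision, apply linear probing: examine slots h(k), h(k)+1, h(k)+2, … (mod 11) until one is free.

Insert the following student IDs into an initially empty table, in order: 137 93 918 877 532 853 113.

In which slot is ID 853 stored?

9

137 hashes to 6; slot 6 is free → place at 6.
93 hashes to 6; 6 taken → place at 7.
918 hashes to 6; 6,7 taken → place at 8.
877 hashes to 1; slot 1 is free → place at 1.
532 hashes to 4; slot 4 is free → place at 4.
853 hashes to 8; 8 taken → place at 9.
113 hashes to 2; slot 2 is free → place at 2.
Table: [_, 877, 113, _, 532, _, 137, 93, 918, 853, _]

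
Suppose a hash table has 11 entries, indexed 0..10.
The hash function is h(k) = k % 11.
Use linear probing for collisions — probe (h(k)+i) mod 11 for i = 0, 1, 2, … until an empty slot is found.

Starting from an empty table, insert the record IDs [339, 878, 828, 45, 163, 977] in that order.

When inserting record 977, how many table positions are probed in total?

339 hashes to 9; slot 9 is free → place at 9.
878 hashes to 9; 9 taken → place at 10.
828 hashes to 3; slot 3 is free → place at 3.
45 hashes to 1; slot 1 is free → place at 1.
163 hashes to 9; 9,10 taken → place at 0.
977 hashes to 9; 9,10,0,1 taken → place at 2.
Table: [163, 45, 977, 828, ., ., ., ., ., 339, 878]

5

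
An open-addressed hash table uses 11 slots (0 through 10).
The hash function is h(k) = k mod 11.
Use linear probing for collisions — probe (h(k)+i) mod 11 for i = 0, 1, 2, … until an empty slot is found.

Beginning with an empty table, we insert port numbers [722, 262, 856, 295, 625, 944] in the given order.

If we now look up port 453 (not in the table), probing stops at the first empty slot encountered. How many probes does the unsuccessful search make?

2

Insert 722: h=7, slot 7 empty → index 7.
Insert 262: h=9, slot 9 empty → index 9.
Insert 856: h=9, slot 9 occupied → index 10.
Insert 295: h=9, slots 9,10 occupied → index 0.
Insert 625: h=9, slots 9,10,0 occupied → index 1.
Insert 944: h=9, slots 9,10,0,1 occupied → index 2.
Table: [295, 625, 944, ∅, ∅, ∅, ∅, 722, ∅, 262, 856]
Lookup 453: h=2, probe 2,3 → slot 3 empty, not found.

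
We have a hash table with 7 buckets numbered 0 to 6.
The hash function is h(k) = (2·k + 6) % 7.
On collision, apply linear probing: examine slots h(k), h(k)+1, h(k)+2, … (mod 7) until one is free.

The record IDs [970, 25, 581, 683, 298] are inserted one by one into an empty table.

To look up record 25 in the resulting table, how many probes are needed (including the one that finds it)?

970: h=0 → slot 0
25: h=0, probe 0,1 → slot 1
581: h=6 → slot 6
683: h=0, probe 0,1,2 → slot 2
298: h=0, probe 0,1,2,3 → slot 3
Table: [970, 25, 683, 298, ∅, ∅, 581]
Lookup 25: h=0, probe 0,1 → found at 1.

2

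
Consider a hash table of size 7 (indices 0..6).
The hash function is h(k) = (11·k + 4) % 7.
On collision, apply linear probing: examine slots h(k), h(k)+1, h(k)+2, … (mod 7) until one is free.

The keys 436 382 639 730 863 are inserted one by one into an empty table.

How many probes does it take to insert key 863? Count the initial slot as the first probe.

Insert 436: h=5, slot 5 empty -> index 5.
Insert 382: h=6, slot 6 empty -> index 6.
Insert 639: h=5, slots 5,6 occupied -> index 0.
Insert 730: h=5, slots 5,6,0 occupied -> index 1.
Insert 863: h=5, slots 5,6,0,1 occupied -> index 2.
Table: [639, 730, 863, ∅, ∅, 436, 382]

5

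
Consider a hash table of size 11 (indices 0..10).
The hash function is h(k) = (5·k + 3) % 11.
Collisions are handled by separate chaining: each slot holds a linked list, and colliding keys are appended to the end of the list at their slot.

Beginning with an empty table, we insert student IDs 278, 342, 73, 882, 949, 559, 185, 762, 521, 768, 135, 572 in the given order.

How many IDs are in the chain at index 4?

3

278 -> bucket 7
342 -> bucket 8
73 -> bucket 5
882 -> bucket 2
949 -> bucket 7 (collision)
559 -> bucket 4
185 -> bucket 4 (collision)
762 -> bucket 7 (collision)
521 -> bucket 1
768 -> bucket 4 (collision)
135 -> bucket 7 (collision)
572 -> bucket 3
Final buckets:
0: .
1: 521
2: 882
3: 572
4: 559 -> 185 -> 768
5: 73
6: .
7: 278 -> 949 -> 762 -> 135
8: 342
9: .
10: .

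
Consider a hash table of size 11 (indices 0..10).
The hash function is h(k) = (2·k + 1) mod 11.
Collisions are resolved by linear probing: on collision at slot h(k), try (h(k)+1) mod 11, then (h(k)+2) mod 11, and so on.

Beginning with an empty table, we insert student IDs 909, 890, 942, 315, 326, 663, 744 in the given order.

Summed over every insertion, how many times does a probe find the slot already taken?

909 hashes to 4; slot 4 is free => place at 4.
890 hashes to 10; slot 10 is free => place at 10.
942 hashes to 4; 4 taken => place at 5.
315 hashes to 4; 4,5 taken => place at 6.
326 hashes to 4; 4,5,6 taken => place at 7.
663 hashes to 7; 7 taken => place at 8.
744 hashes to 4; 4,5,6,7,8 taken => place at 9.
Table: [-, -, -, -, 909, 942, 315, 326, 663, 744, 890]

12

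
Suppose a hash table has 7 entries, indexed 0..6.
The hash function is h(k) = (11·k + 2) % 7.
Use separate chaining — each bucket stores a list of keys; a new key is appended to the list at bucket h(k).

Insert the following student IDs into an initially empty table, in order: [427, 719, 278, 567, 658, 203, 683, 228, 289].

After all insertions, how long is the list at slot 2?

Insert 427: h=2, bucket 2 empty → new chain.
Insert 719: h=1, bucket 1 empty → new chain.
Insert 278: h=1, bucket 1 nonempty → append to chain.
Insert 567: h=2, bucket 2 nonempty → append to chain.
Insert 658: h=2, bucket 2 nonempty → append to chain.
Insert 203: h=2, bucket 2 nonempty → append to chain.
Insert 683: h=4, bucket 4 empty → new chain.
Insert 228: h=4, bucket 4 nonempty → append to chain.
Insert 289: h=3, bucket 3 empty → new chain.
Final buckets:
0: ∅
1: 719 -> 278
2: 427 -> 567 -> 658 -> 203
3: 289
4: 683 -> 228
5: ∅
6: ∅

4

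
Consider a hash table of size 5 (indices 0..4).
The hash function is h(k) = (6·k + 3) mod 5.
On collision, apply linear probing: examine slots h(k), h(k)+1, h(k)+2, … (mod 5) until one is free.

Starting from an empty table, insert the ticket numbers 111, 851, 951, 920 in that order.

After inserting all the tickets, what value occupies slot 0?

111 hashes to 4; slot 4 is free -> place at 4.
851 hashes to 4; 4 taken -> place at 0.
951 hashes to 4; 4,0 taken -> place at 1.
920 hashes to 3; slot 3 is free -> place at 3.
Table: [851, 951, ∅, 920, 111]

851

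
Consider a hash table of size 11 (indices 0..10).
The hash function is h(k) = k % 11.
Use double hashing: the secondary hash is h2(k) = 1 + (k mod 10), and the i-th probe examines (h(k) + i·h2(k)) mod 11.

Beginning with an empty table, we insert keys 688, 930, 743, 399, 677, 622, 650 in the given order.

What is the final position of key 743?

688 hashes to 6; slot 6 is free -> place at 6.
930 hashes to 6, h2=1; 6 taken -> place at 7.
743 hashes to 6, h2=4; 6 taken -> place at 10.
399 hashes to 3; slot 3 is free -> place at 3.
677 hashes to 6, h2=8; 6,3 taken -> place at 0.
622 hashes to 6, h2=3; 6 taken -> place at 9.
650 hashes to 1; slot 1 is free -> place at 1.
Table: [677, 650, ., 399, ., ., 688, 930, ., 622, 743]

10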